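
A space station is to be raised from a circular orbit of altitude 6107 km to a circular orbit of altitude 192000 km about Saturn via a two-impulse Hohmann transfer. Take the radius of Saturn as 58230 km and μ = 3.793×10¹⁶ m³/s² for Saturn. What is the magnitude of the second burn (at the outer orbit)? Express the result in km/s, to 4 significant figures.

r₁ = 58230 + 6107 = 64337 km = 6.4337×10⁷ m.
r₂ = 58230 + 192000 = 250230 km = 2.5023×10⁸ m.
Transfer ellipse a_t = (r₁ + r₂)/2 = 1.573×10⁸ m.
At r₁: circular v_c1 = √(μ/r₁) = 24280 m/s; transfer-perikrone v_p = √[μ(2/r₁ − 1/a_t)] = 30630 m/s.
At r₂: circular v_c2 = √(μ/r₂) = 12310 m/s; transfer-apokrone v_a = √[μ(2/r₂ − 1/a_t)] = 7874 m/s.
Δv₂ = v_c2 − v_a = 4438 m/s.
= 4.438 km/s.

Δv ≈ 4.438 km/s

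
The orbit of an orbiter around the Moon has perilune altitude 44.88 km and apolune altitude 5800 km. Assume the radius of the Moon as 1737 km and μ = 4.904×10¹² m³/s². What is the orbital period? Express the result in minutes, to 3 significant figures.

T ≈ 476 minutes

r_p = 1737 + 44.88 = 1781.9 km = 1.7819×10⁶ m.
r_a = 1737 + 5800 = 7537.0 km = 7.5370×10⁶ m.
Semi-major axis a = (r_p + r_a)/2 = (1781.9 + 7537.0)/2 = 4659.4 km = 4.659×10⁶ m.
By Kepler's third law T = 2π√(a³/μ) = 2π × 4.542×10³ = 2.854×10⁴ s.
= 475.6 minutes.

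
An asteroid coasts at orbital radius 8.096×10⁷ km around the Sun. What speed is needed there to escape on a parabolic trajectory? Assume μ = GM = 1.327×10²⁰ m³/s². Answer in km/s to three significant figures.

v_esc ≈ 57.3 km/s

r = 8.096×10⁷ km = 8.096×10¹⁰ m.
Escape speed v_esc = √(2μ/r) = √(2 × 1.327×10²⁰ / 8.096×10¹⁰) = √(3.278×10⁹) = 57260 m/s.
= 57.26 km/s.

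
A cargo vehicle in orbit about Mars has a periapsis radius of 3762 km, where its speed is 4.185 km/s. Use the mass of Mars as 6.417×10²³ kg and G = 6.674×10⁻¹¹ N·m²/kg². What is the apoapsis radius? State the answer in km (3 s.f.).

apoapsis radius ≈ 12500 km

μ = GM = 6.674×10⁻¹¹ × 6.417×10²³ = 4.283×10¹³ m³/s².
r_p = 3.762×10⁶ m.
Specific energy ε = v²/2 − μ/r = -2.627×10⁶ J/kg, so a = −μ/(2ε) = 8.151×10⁶ m.
The apsides satisfy r_p + r_a = 2a, so the apoapsis radius is 2a − r_p = 1.254×10⁷ m = 12541 km.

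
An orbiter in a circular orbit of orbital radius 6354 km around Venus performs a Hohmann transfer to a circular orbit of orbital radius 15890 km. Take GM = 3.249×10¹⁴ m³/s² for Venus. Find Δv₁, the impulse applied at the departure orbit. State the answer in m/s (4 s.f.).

Δv ≈ 1396 m/s

r₁ = 6354 km = 6.354×10⁶ m.
r₂ = 15890 km = 1.589×10⁷ m.
Transfer ellipse a_t = (r₁ + r₂)/2 = 1.112×10⁷ m.
At r₁: circular v_c1 = √(μ/r₁) = 7151 m/s; transfer-periapsis v_p = √[μ(2/r₁ − 1/a_t)] = 8547 m/s.
Δv₁ = v_p − v_c1 = 1396 m/s.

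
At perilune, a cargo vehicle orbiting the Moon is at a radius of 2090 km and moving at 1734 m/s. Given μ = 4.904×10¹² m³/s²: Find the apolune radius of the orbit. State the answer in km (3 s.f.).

apolune radius ≈ 3730 km

r_p = 2.090×10⁶ m.
Specific energy ε = v²/2 − μ/r = -8.430×10⁵ J/kg, so a = −μ/(2ε) = 2.909×10⁶ m.
The apsides satisfy r_p + r_a = 2a, so the apolune radius is 2a − r_p = 3.727×10⁶ m = 3727.1 km.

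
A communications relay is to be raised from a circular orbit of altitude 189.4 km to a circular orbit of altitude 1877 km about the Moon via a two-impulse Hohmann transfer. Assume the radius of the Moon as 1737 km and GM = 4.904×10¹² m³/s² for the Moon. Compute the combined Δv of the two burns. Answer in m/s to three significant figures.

r₁ = 1737 + 189.4 = 1926.4 km = 1.9264×10⁶ m.
r₂ = 1737 + 1877 = 3614.0 km = 3.6140×10⁶ m.
Transfer ellipse a_t = (r₁ + r₂)/2 = 2.770×10⁶ m.
At r₁: circular v_c1 = √(μ/r₁) = 1596 m/s; transfer-perilune v_p = √[μ(2/r₁ − 1/a_t)] = 1822 m/s.
Δv₁ = v_p − v_c1 = 226.9 m/s.
At r₂: circular v_c2 = √(μ/r₂) = 1165 m/s; transfer-apolune v_a = √[μ(2/r₂ − 1/a_t)] = 971.4 m/s.
Δv₂ = v_c2 − v_a = 193.5 m/s.
Total Δv = Δv₁ + Δv₂ = 420.3 m/s.

Δv_total ≈ 420 m/s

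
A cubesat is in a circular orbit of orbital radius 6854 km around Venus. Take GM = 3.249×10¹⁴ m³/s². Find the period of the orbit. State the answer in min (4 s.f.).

r = 6854 km = 6.854×10⁶ m.
Kepler's third law: T = 2π√(r³/μ) = 2π√((6.854×10⁶)³ / 3.249×10¹⁴).
r³/μ = 9.910×10⁵ s², so T = 2π × 9.955×10² = 6.255×10³ s.
Converting: 6.255×10³ s ÷ 60.00 = 104.2 min.

T ≈ 104.2 min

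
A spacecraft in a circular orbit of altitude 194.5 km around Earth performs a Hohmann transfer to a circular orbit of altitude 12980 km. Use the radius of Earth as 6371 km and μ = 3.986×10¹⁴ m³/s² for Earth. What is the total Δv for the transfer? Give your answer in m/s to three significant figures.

Δv_total ≈ 3040 m/s

r₁ = 6371 + 194.5 = 6565.5 km = 6.5655×10⁶ m.
r₂ = 6371 + 12980 = 19351 km = 1.9351×10⁷ m.
Transfer ellipse a_t = (r₁ + r₂)/2 = 1.296×10⁷ m.
At r₁: circular v_c1 = √(μ/r₁) = 7792 m/s; transfer-perigee v_p = √[μ(2/r₁ − 1/a_t)] = 9522 m/s.
Δv₁ = v_p − v_c1 = 1730 m/s.
At r₂: circular v_c2 = √(μ/r₂) = 4539 m/s; transfer-apogee v_a = √[μ(2/r₂ − 1/a_t)] = 3231 m/s.
Δv₂ = v_c2 − v_a = 1308 m/s.
Total Δv = Δv₁ + Δv₂ = 3038 m/s.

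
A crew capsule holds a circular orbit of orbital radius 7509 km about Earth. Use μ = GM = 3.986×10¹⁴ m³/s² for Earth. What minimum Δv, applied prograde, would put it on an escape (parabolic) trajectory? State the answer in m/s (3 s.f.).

r = 7509 km = 7.509×10⁶ m.
Circular speed v_c = √(μ/r) = 7286 m/s.
Escape speed v_esc = √(2μ/r) = √2 × v_c = 10300 m/s.
Δv = v_esc − v_c = 3018 m/s.

Δv ≈ 3020 m/s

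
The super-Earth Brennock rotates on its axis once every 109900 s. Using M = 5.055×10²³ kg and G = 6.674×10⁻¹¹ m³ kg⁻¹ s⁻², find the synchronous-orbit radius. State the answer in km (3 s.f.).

r_sync ≈ 21800 km

μ = GM = 6.674×10⁻¹¹ × 5.055×10²³ = 3.374×10¹³ m³/s².
A synchronous orbit has period T, so by Kepler's third law a = (μT²/4π²)^(1/3).
μT²/4π² = 3.374×10¹³ × (1.099×10⁵)² / 39.48 = 1.032×10²² m³.
a = 2.177×10⁷ m = 21773 km.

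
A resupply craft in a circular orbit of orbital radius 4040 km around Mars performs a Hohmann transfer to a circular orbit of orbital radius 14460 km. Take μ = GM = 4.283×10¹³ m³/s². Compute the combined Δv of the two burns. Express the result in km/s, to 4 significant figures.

r₁ = 4040 km = 4.040×10⁶ m.
r₂ = 14460 km = 1.446×10⁷ m.
Transfer ellipse a_t = (r₁ + r₂)/2 = 9.250×10⁶ m.
At r₁: circular v_c1 = √(μ/r₁) = 3256 m/s; transfer-periapsis v_p = √[μ(2/r₁ − 1/a_t)] = 4071 m/s.
Δv₁ = v_p − v_c1 = 815.0 m/s.
At r₂: circular v_c2 = √(μ/r₂) = 1721 m/s; transfer-apoapsis v_a = √[μ(2/r₂ − 1/a_t)] = 1137 m/s.
Δv₂ = v_c2 − v_a = 583.6 m/s.
Total Δv = Δv₁ + Δv₂ = 1399 m/s = 1.399 km/s.

Δv_total ≈ 1.399 km/s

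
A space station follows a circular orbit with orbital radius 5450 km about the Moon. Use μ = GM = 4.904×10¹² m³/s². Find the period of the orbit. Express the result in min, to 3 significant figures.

T ≈ 602 min

r = 5450 km = 5.450×10⁶ m.
Kepler's third law: T = 2π√(r³/μ) = 2π√((5.450×10⁶)³ / 4.904×10¹²).
r³/μ = 3.301×10⁷ s², so T = 2π × 5.745×10³ = 3.610×10⁴ s.
Converting: 3.610×10⁴ s ÷ 60.00 = 601.7 min.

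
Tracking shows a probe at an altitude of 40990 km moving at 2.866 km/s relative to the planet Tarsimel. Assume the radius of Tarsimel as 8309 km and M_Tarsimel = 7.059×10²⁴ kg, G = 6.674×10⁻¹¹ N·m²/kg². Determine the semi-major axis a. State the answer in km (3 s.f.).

μ = GM = 6.674×10⁻¹¹ × 7.059×10²⁴ = 4.711×10¹⁴ m³/s².
r = 8309 + 40990 = 49299 km = 4.930×10⁷ m.
Specific orbital energy ε = v²/2 − μ/r = (2866)²/2 − 4.711×10¹⁴/4.930×10⁷ = -5.449×10⁶ J/kg.
Since ε = −μ/(2a), a = −μ/(2ε) = 4.323×10⁷ m = 43227 km.

a ≈ 43200 km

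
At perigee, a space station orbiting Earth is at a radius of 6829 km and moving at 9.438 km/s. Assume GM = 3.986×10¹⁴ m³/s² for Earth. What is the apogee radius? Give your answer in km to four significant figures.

apogee radius ≈ 21990 km

r_p = 6.829×10⁶ m.
Specific energy ε = v²/2 − μ/r = -1.383×10⁷ J/kg, so a = −μ/(2ε) = 1.441×10⁷ m.
The apsides satisfy r_p + r_a = 2a, so the apogee radius is 2a − r_p = 2.199×10⁷ m = 21991 km.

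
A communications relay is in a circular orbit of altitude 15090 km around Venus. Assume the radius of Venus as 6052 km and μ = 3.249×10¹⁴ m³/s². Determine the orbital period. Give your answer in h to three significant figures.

T ≈ 9.41 h

r = 6052 + 15090 = 21142 km = 2.1142×10⁷ m.
Kepler's third law: T = 2π√(r³/μ) = 2π√((2.114×10⁷)³ / 3.249×10¹⁴).
r³/μ = 2.909×10⁷ s², so T = 2π × 5.393×10³ = 3.389×10⁴ s.
Converting: 3.389×10⁴ s ÷ 3600 = 9.413 h.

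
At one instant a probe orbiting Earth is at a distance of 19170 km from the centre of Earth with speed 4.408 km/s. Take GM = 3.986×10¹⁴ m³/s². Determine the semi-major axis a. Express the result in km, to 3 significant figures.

r = 1.917×10⁷ m.
Vis-viva rearranged: 1/a = 2/r − v²/μ = 1.043×10⁻⁷ − 4.875×10⁻⁸ = 5.558×10⁻⁸ m⁻¹.
a = 1.799×10⁷ m = 17991 km.

a ≈ 18000 km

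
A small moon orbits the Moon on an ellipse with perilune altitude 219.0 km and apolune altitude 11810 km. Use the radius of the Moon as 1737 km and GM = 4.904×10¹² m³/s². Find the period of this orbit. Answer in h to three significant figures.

r_p = 1737 + 219.0 = 1956.0 km = 1.9560×10⁶ m.
r_a = 1737 + 11810 = 13547 km = 1.3547×10⁷ m.
Semi-major axis a = (r_p + r_a)/2 = (1956.0 + 13547)/2 = 7751.5 km = 7.752×10⁶ m.
By Kepler's third law T = 2π√(a³/μ) = 2π × 9.745×10³ = 6.123×10⁴ s.
= 17.01 h.

T ≈ 17.0 h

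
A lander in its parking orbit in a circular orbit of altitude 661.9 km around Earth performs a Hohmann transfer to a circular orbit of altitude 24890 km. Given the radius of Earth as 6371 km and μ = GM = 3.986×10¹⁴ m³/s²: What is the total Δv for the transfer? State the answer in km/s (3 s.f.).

Δv_total ≈ 3.50 km/s

r₁ = 6371 + 661.9 = 7032.9 km = 7.0329×10⁶ m.
r₂ = 6371 + 24890 = 31261 km = 3.1261×10⁷ m.
Transfer ellipse a_t = (r₁ + r₂)/2 = 1.915×10⁷ m.
At r₁: circular v_c1 = √(μ/r₁) = 7528 m/s; transfer-perigee v_p = √[μ(2/r₁ − 1/a_t)] = 9620 m/s.
Δv₁ = v_p − v_c1 = 2091 m/s.
At r₂: circular v_c2 = √(μ/r₂) = 3571 m/s; transfer-apogee v_a = √[μ(2/r₂ − 1/a_t)] = 2164 m/s.
Δv₂ = v_c2 − v_a = 1407 m/s.
Total Δv = Δv₁ + Δv₂ = 3498 m/s = 3.498 km/s.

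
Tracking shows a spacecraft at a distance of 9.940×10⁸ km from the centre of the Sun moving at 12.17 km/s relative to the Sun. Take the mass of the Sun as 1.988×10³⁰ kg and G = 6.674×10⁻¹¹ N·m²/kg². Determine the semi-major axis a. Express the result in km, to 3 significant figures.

a ≈ 1.12×10⁹ km

μ = GM = 6.674×10⁻¹¹ × 1.988×10³⁰ = 1.327×10²⁰ m³/s².
r = 9.940×10¹¹ m.
Specific orbital energy ε = v²/2 − μ/r = (12170)²/2 − 1.327×10²⁰/9.940×10¹¹ = -5.943×10⁷ J/kg.
Since ε = −μ/(2a), a = −μ/(2ε) = 1.116×10¹² m = 1.1163×10⁹ km.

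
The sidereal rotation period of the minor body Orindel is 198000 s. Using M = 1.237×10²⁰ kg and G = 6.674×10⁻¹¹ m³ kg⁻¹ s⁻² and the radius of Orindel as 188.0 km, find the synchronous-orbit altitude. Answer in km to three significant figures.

μ = GM = 6.674×10⁻¹¹ × 1.237×10²⁰ = 8.256×10⁹ m³/s².
A synchronous orbit has period T, so by Kepler's third law a = (μT²/4π²)^(1/3).
μT²/4π² = 8.256×10⁹ × (1.980×10⁵)² / 39.48 = 8.198×10¹⁸ m³.
a = 2.016×10⁶ m = 2016.4 km.
Altitude h = a − R = 2016.4 − 188.0 = 1828.4 km.

h_sync ≈ 1830 km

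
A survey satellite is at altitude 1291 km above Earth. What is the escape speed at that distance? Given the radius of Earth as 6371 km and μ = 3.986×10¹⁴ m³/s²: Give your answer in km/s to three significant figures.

v_esc ≈ 10.2 km/s

r = 6371 + 1291 = 7662.0 km = 7.6620×10⁶ m.
Escape speed v_esc = √(2μ/r) = √(2 × 3.986×10¹⁴ / 7.662×10⁶) = √(1.040×10⁸) = 10200 m/s.
= 10.20 km/s.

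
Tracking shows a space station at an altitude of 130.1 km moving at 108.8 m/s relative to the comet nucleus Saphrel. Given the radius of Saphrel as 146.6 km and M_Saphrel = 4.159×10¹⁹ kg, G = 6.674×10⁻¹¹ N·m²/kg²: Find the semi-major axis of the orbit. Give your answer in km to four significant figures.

μ = GM = 6.674×10⁻¹¹ × 4.159×10¹⁹ = 2.776×10⁹ m³/s².
r = 146.6 + 130.1 = 276.70 km = 2.767×10⁵ m.
Vis-viva rearranged: 1/a = 2/r − v²/μ = 7.228×10⁻⁶ − 4.265×10⁻⁶ = 2.963×10⁻⁶ m⁻¹.
a = 3.375×10⁵ m = 337.45 km.

a ≈ 337.5 km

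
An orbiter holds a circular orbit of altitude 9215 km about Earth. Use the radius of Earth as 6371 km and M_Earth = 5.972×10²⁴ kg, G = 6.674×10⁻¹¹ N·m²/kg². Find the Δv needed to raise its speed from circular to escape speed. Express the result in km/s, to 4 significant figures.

μ = GM = 6.674×10⁻¹¹ × 5.972×10²⁴ = 3.986×10¹⁴ m³/s².
r = 6371 + 9215 = 15586 km = 1.5586×10⁷ m.
Circular speed v_c = √(μ/r) = 5057 m/s.
Escape speed v_esc = √(2μ/r) = √2 × v_c = 7152 m/s.
Δv = v_esc − v_c = 2095 m/s = 2.095 km/s.

Δv ≈ 2.095 km/s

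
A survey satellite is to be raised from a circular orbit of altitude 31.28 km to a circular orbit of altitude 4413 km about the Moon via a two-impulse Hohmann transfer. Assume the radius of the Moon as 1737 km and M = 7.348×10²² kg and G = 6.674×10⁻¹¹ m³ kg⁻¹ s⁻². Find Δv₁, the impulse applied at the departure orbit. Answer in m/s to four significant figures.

Δv ≈ 410.2 m/s

μ = GM = 6.674×10⁻¹¹ × 7.348×10²² = 4.904×10¹² m³/s².
r₁ = 1737 + 31.28 = 1768.3 km = 1.7683×10⁶ m.
r₂ = 1737 + 4413 = 6150.0 km = 6.1500×10⁶ m.
Transfer ellipse a_t = (r₁ + r₂)/2 = 3.959×10⁶ m.
At r₁: circular v_c1 = √(μ/r₁) = 1665 m/s; transfer-perilune v_p = √[μ(2/r₁ − 1/a_t)] = 2076 m/s.
Δv₁ = v_p − v_c1 = 410.2 m/s.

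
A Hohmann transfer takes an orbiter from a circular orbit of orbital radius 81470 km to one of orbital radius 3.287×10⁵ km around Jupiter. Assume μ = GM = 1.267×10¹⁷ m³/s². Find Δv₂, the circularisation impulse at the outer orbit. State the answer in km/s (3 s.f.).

Δv ≈ 7.26 km/s

r₁ = 81470 km = 8.147×10⁷ m.
r₂ = 3.287×10⁵ km = 3.287×10⁸ m.
Transfer ellipse a_t = (r₁ + r₂)/2 = 2.051×10⁸ m.
At r₁: circular v_c1 = √(μ/r₁) = 39440 m/s; transfer-perijove v_p = √[μ(2/r₁ − 1/a_t)] = 49930 m/s.
At r₂: circular v_c2 = √(μ/r₂) = 19630 m/s; transfer-apojove v_a = √[μ(2/r₂ − 1/a_t)] = 12370 m/s.
Δv₂ = v_c2 − v_a = 7259 m/s.
= 7.259 km/s.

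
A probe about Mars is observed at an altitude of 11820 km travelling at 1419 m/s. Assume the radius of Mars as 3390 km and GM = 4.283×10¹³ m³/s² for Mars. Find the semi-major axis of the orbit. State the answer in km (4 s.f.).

a ≈ 11840 km

r = 3390 + 11820 = 15210 km = 1.521×10⁷ m.
Specific orbital energy ε = v²/2 − μ/r = (1419)²/2 − 4.283×10¹³/1.521×10⁷ = -1.809×10⁶ J/kg.
Since ε = −μ/(2a), a = −μ/(2ε) = 1.184×10⁷ m = 11837 km.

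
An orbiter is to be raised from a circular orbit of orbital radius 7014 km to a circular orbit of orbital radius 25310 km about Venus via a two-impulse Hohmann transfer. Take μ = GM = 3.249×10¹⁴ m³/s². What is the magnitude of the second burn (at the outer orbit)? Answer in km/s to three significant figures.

r₁ = 7014 km = 7.014×10⁶ m.
r₂ = 25310 km = 2.531×10⁷ m.
Transfer ellipse a_t = (r₁ + r₂)/2 = 1.616×10⁷ m.
At r₁: circular v_c1 = √(μ/r₁) = 6806 m/s; transfer-periapsis v_p = √[μ(2/r₁ − 1/a_t)] = 8517 m/s.
At r₂: circular v_c2 = √(μ/r₂) = 3583 m/s; transfer-apoapsis v_a = √[μ(2/r₂ − 1/a_t)] = 2360 m/s.
Δv₂ = v_c2 − v_a = 1223 m/s.
= 1.223 km/s.

Δv ≈ 1.22 km/s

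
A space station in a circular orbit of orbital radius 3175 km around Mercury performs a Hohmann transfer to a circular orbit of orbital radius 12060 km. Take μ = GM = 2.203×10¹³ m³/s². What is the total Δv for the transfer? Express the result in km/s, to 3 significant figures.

r₁ = 3175 km = 3.175×10⁶ m.
r₂ = 12060 km = 1.206×10⁷ m.
Transfer ellipse a_t = (r₁ + r₂)/2 = 7.618×10⁶ m.
At r₁: circular v_c1 = √(μ/r₁) = 2634 m/s; transfer-periherm v_p = √[μ(2/r₁ − 1/a_t)] = 3314 m/s.
Δv₁ = v_p − v_c1 = 680.3 m/s.
At r₂: circular v_c2 = √(μ/r₂) = 1352 m/s; transfer-apoherm v_a = √[μ(2/r₂ − 1/a_t)] = 872.6 m/s.
Δv₂ = v_c2 − v_a = 479.0 m/s.
Total Δv = Δv₁ + Δv₂ = 1159 m/s = 1.159 km/s.

Δv_total ≈ 1.16 km/s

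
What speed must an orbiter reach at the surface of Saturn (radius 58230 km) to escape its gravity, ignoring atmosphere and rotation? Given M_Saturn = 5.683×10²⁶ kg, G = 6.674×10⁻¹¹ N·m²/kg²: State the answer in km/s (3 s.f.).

μ = GM = 6.674×10⁻¹¹ × 5.683×10²⁶ = 3.793×10¹⁶ m³/s².
r = R = 5.823×10⁷ m.
Escape speed v_esc = √(2μ/r) = √(2 × 3.793×10¹⁶ / 5.823×10⁷) = √(1.303×10⁹) = 36090 m/s.
= 36.09 km/s.

v_esc ≈ 36.1 km/s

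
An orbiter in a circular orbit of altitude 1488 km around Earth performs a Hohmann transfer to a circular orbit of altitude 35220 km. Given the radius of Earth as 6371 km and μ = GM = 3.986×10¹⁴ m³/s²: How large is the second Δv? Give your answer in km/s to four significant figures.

r₁ = 6371 + 1488 = 7859.0 km = 7.8590×10⁶ m.
r₂ = 6371 + 35220 = 41591 km = 4.1591×10⁷ m.
Transfer ellipse a_t = (r₁ + r₂)/2 = 2.472×10⁷ m.
At r₁: circular v_c1 = √(μ/r₁) = 7122 m/s; transfer-perigee v_p = √[μ(2/r₁ − 1/a_t)] = 9237 m/s.
At r₂: circular v_c2 = √(μ/r₂) = 3096 m/s; transfer-apogee v_a = √[μ(2/r₂ − 1/a_t)] = 1745 m/s.
Δv₂ = v_c2 − v_a = 1350 m/s.
= 1.350 km/s.

Δv ≈ 1.350 km/s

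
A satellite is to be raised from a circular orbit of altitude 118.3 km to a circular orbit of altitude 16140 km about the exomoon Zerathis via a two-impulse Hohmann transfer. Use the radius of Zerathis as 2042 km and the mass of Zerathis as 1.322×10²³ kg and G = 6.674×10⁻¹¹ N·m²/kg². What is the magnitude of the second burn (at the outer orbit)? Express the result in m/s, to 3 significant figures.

Δv ≈ 376 m/s

μ = GM = 6.674×10⁻¹¹ × 1.322×10²³ = 8.823×10¹² m³/s².
r₁ = 2042 + 118.3 = 2160.3 km = 2.1603×10⁶ m.
r₂ = 2042 + 16140 = 18182 km = 1.8182×10⁷ m.
Transfer ellipse a_t = (r₁ + r₂)/2 = 1.017×10⁷ m.
At r₁: circular v_c1 = √(μ/r₁) = 2021 m/s; transfer-periapsis v_p = √[μ(2/r₁ − 1/a_t)] = 2702 m/s.
At r₂: circular v_c2 = √(μ/r₂) = 696.6 m/s; transfer-apoapsis v_a = √[μ(2/r₂ − 1/a_t)] = 321.0 m/s.
Δv₂ = v_c2 − v_a = 375.6 m/s.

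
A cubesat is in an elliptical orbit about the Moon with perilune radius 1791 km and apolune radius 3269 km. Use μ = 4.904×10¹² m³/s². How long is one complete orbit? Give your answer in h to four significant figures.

T ≈ 3.172 h

Semi-major axis a = (r_p + r_a)/2 = (1791.0 + 3269.0)/2 = 2530.0 km = 2.530×10⁶ m.
By Kepler's third law T = 2π√(a³/μ) = 2π × 1.817×10³ = 1.142×10⁴ s.
= 3.172 h.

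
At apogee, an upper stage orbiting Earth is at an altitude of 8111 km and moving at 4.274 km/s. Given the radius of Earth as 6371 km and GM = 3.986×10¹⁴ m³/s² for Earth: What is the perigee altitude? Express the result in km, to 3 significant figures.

r_a = 6371 + 8111 = 14482 km = 1.448×10⁷ m.
Specific energy ε = v²/2 − μ/r = -1.839×10⁷ J/kg, so a = −μ/(2ε) = 1.084×10⁷ m.
The apsides satisfy r_p + r_a = 2a, so the perigee radius is 2a − r_a = 7.192×10⁶ m = 7192.5 km.
Perigee altitude = 7192.5 − 6371 = 821.49 km.

perigee altitude ≈ 821 km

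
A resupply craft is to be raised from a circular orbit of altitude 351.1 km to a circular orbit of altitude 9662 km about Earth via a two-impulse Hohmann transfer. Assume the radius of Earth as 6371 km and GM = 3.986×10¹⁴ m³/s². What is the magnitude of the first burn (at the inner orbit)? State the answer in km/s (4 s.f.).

Δv ≈ 1.441 km/s

r₁ = 6371 + 351.1 = 6722.1 km = 6.7221×10⁶ m.
r₂ = 6371 + 9662 = 16033 km = 1.6033×10⁷ m.
Transfer ellipse a_t = (r₁ + r₂)/2 = 1.138×10⁷ m.
At r₁: circular v_c1 = √(μ/r₁) = 7700 m/s; transfer-perigee v_p = √[μ(2/r₁ − 1/a_t)] = 9141 m/s.
Δv₁ = v_p − v_c1 = 1441 m/s.
= 1.441 km/s.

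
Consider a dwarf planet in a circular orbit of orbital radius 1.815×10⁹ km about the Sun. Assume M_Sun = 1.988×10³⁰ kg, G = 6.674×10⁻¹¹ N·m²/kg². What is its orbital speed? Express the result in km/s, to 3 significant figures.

μ = GM = 6.674×10⁻¹¹ × 1.988×10³⁰ = 1.327×10²⁰ m³/s².
r = 1.815×10⁹ km = 1.815×10¹² m.
For a circular orbit v = √(μ/r) = √(1.327×10²⁰ / 1.815×10¹²) = √(7.310×10⁷) = 8550 m/s.
That is 8.550 km/s.

v ≈ 8.55 km/s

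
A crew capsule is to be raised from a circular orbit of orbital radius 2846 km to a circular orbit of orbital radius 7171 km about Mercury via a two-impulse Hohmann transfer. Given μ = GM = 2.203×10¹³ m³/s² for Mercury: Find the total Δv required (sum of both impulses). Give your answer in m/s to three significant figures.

r₁ = 2846 km = 2.846×10⁶ m.
r₂ = 7171 km = 7.171×10⁶ m.
Transfer ellipse a_t = (r₁ + r₂)/2 = 5.008×10⁶ m.
At r₁: circular v_c1 = √(μ/r₁) = 2782 m/s; transfer-periherm v_p = √[μ(2/r₁ − 1/a_t)] = 3329 m/s.
Δv₁ = v_p − v_c1 = 546.9 m/s.
At r₂: circular v_c2 = √(μ/r₂) = 1753 m/s; transfer-apoherm v_a = √[μ(2/r₂ − 1/a_t)] = 1321 m/s.
Δv₂ = v_c2 − v_a = 431.5 m/s.
Total Δv = Δv₁ + Δv₂ = 978.4 m/s.

Δv_total ≈ 978 m/s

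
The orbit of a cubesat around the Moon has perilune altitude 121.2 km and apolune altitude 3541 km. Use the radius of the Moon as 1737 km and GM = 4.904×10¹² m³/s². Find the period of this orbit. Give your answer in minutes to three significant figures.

T ≈ 319 minutes

r_p = 1737 + 121.2 = 1858.2 km = 1.8582×10⁶ m.
r_a = 1737 + 3541 = 5278.0 km = 5.2780×10⁶ m.
Semi-major axis a = (r_p + r_a)/2 = (1858.2 + 5278.0)/2 = 3568.1 km = 3.568×10⁶ m.
By Kepler's third law T = 2π√(a³/μ) = 2π × 3.044×10³ = 1.912×10⁴ s.
= 318.7 minutes.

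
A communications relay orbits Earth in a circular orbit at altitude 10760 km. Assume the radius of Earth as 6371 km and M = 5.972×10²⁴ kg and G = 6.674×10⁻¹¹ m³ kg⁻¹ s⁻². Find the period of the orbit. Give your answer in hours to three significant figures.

T ≈ 6.20 hours

μ = GM = 6.674×10⁻¹¹ × 5.972×10²⁴ = 3.986×10¹⁴ m³/s².
r = 6371 + 10760 = 17131 km = 1.7131×10⁷ m.
Kepler's third law: T = 2π√(r³/μ) = 2π√((1.713×10⁷)³ / 3.986×10¹⁴).
r³/μ = 1.261×10⁷ s², so T = 2π × 3.552×10³ = 2.232×10⁴ s.
Converting: 2.232×10⁴ s ÷ 3600 = 6.199 hours.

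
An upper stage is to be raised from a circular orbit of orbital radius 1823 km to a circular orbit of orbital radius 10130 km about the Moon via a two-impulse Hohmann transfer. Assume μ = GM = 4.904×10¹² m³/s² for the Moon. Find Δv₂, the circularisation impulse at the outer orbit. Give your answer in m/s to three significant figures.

Δv ≈ 312 m/s

r₁ = 1823 km = 1.823×10⁶ m.
r₂ = 10130 km = 1.013×10⁷ m.
Transfer ellipse a_t = (r₁ + r₂)/2 = 5.976×10⁶ m.
At r₁: circular v_c1 = √(μ/r₁) = 1640 m/s; transfer-perilune v_p = √[μ(2/r₁ − 1/a_t)] = 2135 m/s.
At r₂: circular v_c2 = √(μ/r₂) = 695.8 m/s; transfer-apolune v_a = √[μ(2/r₂ − 1/a_t)] = 384.3 m/s.
Δv₂ = v_c2 − v_a = 311.5 m/s.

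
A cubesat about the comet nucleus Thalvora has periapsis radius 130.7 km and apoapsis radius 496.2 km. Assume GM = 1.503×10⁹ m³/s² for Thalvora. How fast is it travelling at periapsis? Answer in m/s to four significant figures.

Semi-major axis a = (r_p + r_a)/2 = 313.45 km = 3.134×10⁵ m.
Vis-viva: v² = μ(2/r − 1/a) = 1.503×10⁹ × (1.530×10⁻⁵ − 3.190×10⁻⁶) = 1.820×10⁴ m²/s².
v = 134.9 m/s.

v ≈ 134.9 m/s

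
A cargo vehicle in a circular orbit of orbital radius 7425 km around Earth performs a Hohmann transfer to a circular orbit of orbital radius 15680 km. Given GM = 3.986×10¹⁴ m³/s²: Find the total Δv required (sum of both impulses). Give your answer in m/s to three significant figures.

Δv_total ≈ 2210 m/s

r₁ = 7425 km = 7.425×10⁶ m.
r₂ = 15680 km = 1.568×10⁷ m.
Transfer ellipse a_t = (r₁ + r₂)/2 = 1.155×10⁷ m.
At r₁: circular v_c1 = √(μ/r₁) = 7327 m/s; transfer-perigee v_p = √[μ(2/r₁ − 1/a_t)] = 8536 m/s.
Δv₁ = v_p − v_c1 = 1209 m/s.
At r₂: circular v_c2 = √(μ/r₂) = 5042 m/s; transfer-apogee v_a = √[μ(2/r₂ − 1/a_t)] = 4042 m/s.
Δv₂ = v_c2 − v_a = 999.8 m/s.
Total Δv = Δv₁ + Δv₂ = 2209 m/s.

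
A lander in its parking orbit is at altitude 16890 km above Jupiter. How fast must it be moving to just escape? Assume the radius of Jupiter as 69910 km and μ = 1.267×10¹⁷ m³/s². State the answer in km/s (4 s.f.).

r = 69910 + 16890 = 86800 km = 8.6800×10⁷ m.
Escape speed v_esc = √(2μ/r) = √(2 × 1.267×10¹⁷ / 8.680×10⁷) = √(2.919×10⁹) = 54030 m/s.
= 54.03 km/s.

v_esc ≈ 54.03 km/s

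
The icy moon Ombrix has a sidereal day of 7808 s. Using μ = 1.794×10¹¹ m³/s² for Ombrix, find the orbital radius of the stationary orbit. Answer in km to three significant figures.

r_sync ≈ 652 km

A synchronous orbit has period T, so by Kepler's third law a = (μT²/4π²)^(1/3).
μT²/4π² = 1.794×10¹¹ × (7.808×10³)² / 39.48 = 2.770×10¹⁷ m³.
a = 6.519×10⁵ m = 651.90 km.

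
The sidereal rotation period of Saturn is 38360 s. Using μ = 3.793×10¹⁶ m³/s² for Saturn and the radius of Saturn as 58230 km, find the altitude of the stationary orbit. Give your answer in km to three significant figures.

A synchronous orbit has period T, so by Kepler's third law a = (μT²/4π²)^(1/3).
μT²/4π² = 3.793×10¹⁶ × (3.836×10⁴)² / 39.48 = 1.414×10²⁴ m³.
a = 1.122×10⁸ m = 1.1223×10⁵ km.
Altitude h = a − R = 1.1223×10⁵ − 58230 = 54005 km.

h_sync ≈ 54000 km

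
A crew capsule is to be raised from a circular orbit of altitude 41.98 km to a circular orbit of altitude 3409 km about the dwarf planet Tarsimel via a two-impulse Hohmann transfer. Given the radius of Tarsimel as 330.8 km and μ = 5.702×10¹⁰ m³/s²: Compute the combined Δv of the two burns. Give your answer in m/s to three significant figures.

Δv_total ≈ 207 m/s

r₁ = 330.8 + 41.98 = 372.78 km = 3.7278×10⁵ m.
r₂ = 330.8 + 3409 = 3739.8 km = 3.7398×10⁶ m.
Transfer ellipse a_t = (r₁ + r₂)/2 = 2.056×10⁶ m.
At r₁: circular v_c1 = √(μ/r₁) = 391.1 m/s; transfer-periapsis v_p = √[μ(2/r₁ − 1/a_t)] = 527.4 m/s.
Δv₁ = v_p − v_c1 = 136.3 m/s.
At r₂: circular v_c2 = √(μ/r₂) = 123.5 m/s; transfer-apoapsis v_a = √[μ(2/r₂ − 1/a_t)] = 52.57 m/s.
Δv₂ = v_c2 − v_a = 70.90 m/s.
Total Δv = Δv₁ + Δv₂ = 207.2 m/s.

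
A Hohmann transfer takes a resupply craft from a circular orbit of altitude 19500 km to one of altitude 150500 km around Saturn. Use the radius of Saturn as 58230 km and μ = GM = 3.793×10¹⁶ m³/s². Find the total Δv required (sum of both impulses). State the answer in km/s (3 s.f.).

Δv_total ≈ 8.13 km/s

r₁ = 58230 + 19500 = 77730 km = 7.7730×10⁷ m.
r₂ = 58230 + 150500 = 208730 km = 2.0873×10⁸ m.
Transfer ellipse a_t = (r₁ + r₂)/2 = 1.432×10⁸ m.
At r₁: circular v_c1 = √(μ/r₁) = 22090 m/s; transfer-perikrone v_p = √[μ(2/r₁ − 1/a_t)] = 26670 m/s.
Δv₁ = v_p − v_c1 = 4577 m/s.
At r₂: circular v_c2 = √(μ/r₂) = 13480 m/s; transfer-apokrone v_a = √[μ(2/r₂ − 1/a_t)] = 9931 m/s.
Δv₂ = v_c2 − v_a = 3550 m/s.
Total Δv = Δv₁ + Δv₂ = 8126 m/s = 8.126 km/s.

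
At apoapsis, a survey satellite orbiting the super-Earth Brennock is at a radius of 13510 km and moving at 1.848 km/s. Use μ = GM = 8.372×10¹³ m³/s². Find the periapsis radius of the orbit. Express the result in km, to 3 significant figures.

periapsis radius ≈ 5140 km

r_a = 1.351×10⁷ m.
Specific energy ε = v²/2 − μ/r = -4.489×10⁶ J/kg, so a = −μ/(2ε) = 9.324×10⁶ m.
The apsides satisfy r_p + r_a = 2a, so the periapsis radius is 2a − r_a = 5.139×10⁶ m = 5138.6 km.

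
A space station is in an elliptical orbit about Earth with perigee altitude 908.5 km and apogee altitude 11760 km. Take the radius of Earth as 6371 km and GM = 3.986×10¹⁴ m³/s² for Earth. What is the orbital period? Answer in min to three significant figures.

T ≈ 238 min

r_p = 6371 + 908.5 = 7279.5 km = 7.2795×10⁶ m.
r_a = 6371 + 11760 = 18131 km = 1.8131×10⁷ m.
Semi-major axis a = (r_p + r_a)/2 = (7279.5 + 18131)/2 = 12705 km = 1.271×10⁷ m.
By Kepler's third law T = 2π√(a³/μ) = 2π × 2.268×10³ = 1.425×10⁴ s.
= 237.5 min.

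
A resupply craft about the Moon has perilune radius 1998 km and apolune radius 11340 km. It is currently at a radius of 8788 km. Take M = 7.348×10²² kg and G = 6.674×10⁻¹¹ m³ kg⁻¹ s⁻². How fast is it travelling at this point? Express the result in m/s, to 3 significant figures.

v ≈ 617 m/s

μ = GM = 6.674×10⁻¹¹ × 7.348×10²² = 4.904×10¹² m³/s².
Semi-major axis a = (r_p + r_a)/2 = 6669.0 km = 6.669×10⁶ m.
Vis-viva: v² = μ(2/r − 1/a) = 4.904×10¹² × (2.276×10⁻⁷ − 1.499×10⁻⁷) = 3.807×10⁵ m²/s².
v = 617.0 m/s.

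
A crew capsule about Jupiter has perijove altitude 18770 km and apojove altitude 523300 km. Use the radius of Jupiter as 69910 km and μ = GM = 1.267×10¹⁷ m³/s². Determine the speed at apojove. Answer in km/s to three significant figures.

r_p = 69910 + 18770 = 88680 km = 8.8680×10⁷ m.
r_a = 69910 + 523300 = 593210 km = 5.9321×10⁸ m.
Semi-major axis a = (r_p + r_a)/2 = 3.4094×10⁵ km = 3.409×10⁸ m.
Vis-viva: v² = μ(2/r − 1/a) = 1.267×10¹⁷ × (3.371×10⁻⁹ − 2.933×10⁻⁹) = 5.555×10⁷ m²/s².
v = 7453 m/s = 7.453 km/s.

v ≈ 7.45 km/s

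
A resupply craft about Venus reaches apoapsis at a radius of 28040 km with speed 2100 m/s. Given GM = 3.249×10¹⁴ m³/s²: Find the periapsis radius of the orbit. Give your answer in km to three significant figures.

periapsis radius ≈ 6590 km

r_a = 2.804×10⁷ m.
Specific energy ε = v²/2 − μ/r = -9.382×10⁶ J/kg, so a = −μ/(2ε) = 1.732×10⁷ m.
The apsides satisfy r_p + r_a = 2a, so the periapsis radius is 2a − r_a = 6.590×10⁶ m = 6590.1 km.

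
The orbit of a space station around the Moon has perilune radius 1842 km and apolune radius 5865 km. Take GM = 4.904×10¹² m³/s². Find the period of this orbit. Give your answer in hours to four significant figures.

Semi-major axis a = (r_p + r_a)/2 = (1842.0 + 5865.0)/2 = 3853.5 km = 3.854×10⁶ m.
By Kepler's third law T = 2π√(a³/μ) = 2π × 3.416×10³ = 2.146×10⁴ s.
= 5.962 hours.

T ≈ 5.962 hours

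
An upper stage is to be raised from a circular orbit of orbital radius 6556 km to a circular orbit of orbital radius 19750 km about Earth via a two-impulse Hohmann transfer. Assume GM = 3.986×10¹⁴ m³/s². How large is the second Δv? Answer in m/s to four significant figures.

r₁ = 6556 km = 6.556×10⁶ m.
r₂ = 19750 km = 1.975×10⁷ m.
Transfer ellipse a_t = (r₁ + r₂)/2 = 1.315×10⁷ m.
At r₁: circular v_c1 = √(μ/r₁) = 7797 m/s; transfer-perigee v_p = √[μ(2/r₁ − 1/a_t)] = 9555 m/s.
At r₂: circular v_c2 = √(μ/r₂) = 4492 m/s; transfer-apogee v_a = √[μ(2/r₂ − 1/a_t)] = 3172 m/s.
Δv₂ = v_c2 − v_a = 1321 m/s.

Δv ≈ 1321 m/s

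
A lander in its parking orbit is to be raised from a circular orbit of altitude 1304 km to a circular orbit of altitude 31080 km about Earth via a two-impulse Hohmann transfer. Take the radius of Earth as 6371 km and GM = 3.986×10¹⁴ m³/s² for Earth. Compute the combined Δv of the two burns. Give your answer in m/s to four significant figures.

r₁ = 6371 + 1304 = 7675.0 km = 7.6750×10⁶ m.
r₂ = 6371 + 31080 = 37451 km = 3.7451×10⁷ m.
Transfer ellipse a_t = (r₁ + r₂)/2 = 2.256×10⁷ m.
At r₁: circular v_c1 = √(μ/r₁) = 7207 m/s; transfer-perigee v_p = √[μ(2/r₁ − 1/a_t)] = 9285 m/s.
Δv₁ = v_p − v_c1 = 2078 m/s.
At r₂: circular v_c2 = √(μ/r₂) = 3262 m/s; transfer-apogee v_a = √[μ(2/r₂ − 1/a_t)] = 1903 m/s.
Δv₂ = v_c2 − v_a = 1360 m/s.
Total Δv = Δv₁ + Δv₂ = 3438 m/s.

Δv_total ≈ 3438 m/s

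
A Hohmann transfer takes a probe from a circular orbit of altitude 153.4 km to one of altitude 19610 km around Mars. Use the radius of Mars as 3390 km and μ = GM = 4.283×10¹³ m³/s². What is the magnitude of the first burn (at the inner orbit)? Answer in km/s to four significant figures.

Δv ≈ 1.100 km/s

r₁ = 3390 + 153.4 = 3543.4 km = 3.5434×10⁶ m.
r₂ = 3390 + 19610 = 23000 km = 2.3000×10⁷ m.
Transfer ellipse a_t = (r₁ + r₂)/2 = 1.327×10⁷ m.
At r₁: circular v_c1 = √(μ/r₁) = 3477 m/s; transfer-periapsis v_p = √[μ(2/r₁ − 1/a_t)] = 4577 m/s.
Δv₁ = v_p − v_c1 = 1100 m/s.
= 1.100 km/s.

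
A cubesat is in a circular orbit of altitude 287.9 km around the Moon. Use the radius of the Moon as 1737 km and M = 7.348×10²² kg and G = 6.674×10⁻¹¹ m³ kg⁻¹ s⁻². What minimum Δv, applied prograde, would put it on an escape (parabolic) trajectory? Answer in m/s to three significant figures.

Δv ≈ 645 m/s

μ = GM = 6.674×10⁻¹¹ × 7.348×10²² = 4.904×10¹² m³/s².
r = 1737 + 287.9 = 2024.9 km = 2.0249×10⁶ m.
Circular speed v_c = √(μ/r) = 1556 m/s.
Escape speed v_esc = √(2μ/r) = √2 × v_c = 2201 m/s.
Δv = v_esc − v_c = 644.6 m/s.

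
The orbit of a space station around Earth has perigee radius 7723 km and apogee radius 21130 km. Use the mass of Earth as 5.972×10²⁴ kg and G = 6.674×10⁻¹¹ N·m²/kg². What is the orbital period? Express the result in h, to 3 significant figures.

μ = GM = 6.674×10⁻¹¹ × 5.972×10²⁴ = 3.986×10¹⁴ m³/s².
Semi-major axis a = (r_p + r_a)/2 = (7723.0 + 21130)/2 = 14426 km = 1.443×10⁷ m.
By Kepler's third law T = 2π√(a³/μ) = 2π × 2.745×10³ = 1.725×10⁴ s.
= 4.790 h.

T ≈ 4.79 h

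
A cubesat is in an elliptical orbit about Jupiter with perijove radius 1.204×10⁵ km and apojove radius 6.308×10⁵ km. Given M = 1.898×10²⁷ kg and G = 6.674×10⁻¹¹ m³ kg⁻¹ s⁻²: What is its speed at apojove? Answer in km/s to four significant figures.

μ = GM = 6.674×10⁻¹¹ × 1.898×10²⁷ = 1.267×10¹⁷ m³/s².
Semi-major axis a = (r_p + r_a)/2 = 3.7560×10⁵ km = 3.756×10⁸ m.
Vis-viva: v² = μ(2/r − 1/a) = 1.267×10¹⁷ × (3.171×10⁻⁹ − 2.662×10⁻⁹) = 6.437×10⁷ m²/s².
v = 8023 m/s = 8.023 km/s.

v ≈ 8.023 km/s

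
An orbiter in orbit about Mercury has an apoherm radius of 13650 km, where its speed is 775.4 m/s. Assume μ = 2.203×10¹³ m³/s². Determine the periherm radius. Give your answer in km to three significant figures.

periherm radius ≈ 3120 km

r_a = 1.365×10⁷ m.
Specific energy ε = v²/2 − μ/r = -1.313×10⁶ J/kg, so a = −μ/(2ε) = 8.387×10⁶ m.
The apsides satisfy r_p + r_a = 2a, so the periherm radius is 2a − r_a = 3.125×10⁶ m = 3124.6 km.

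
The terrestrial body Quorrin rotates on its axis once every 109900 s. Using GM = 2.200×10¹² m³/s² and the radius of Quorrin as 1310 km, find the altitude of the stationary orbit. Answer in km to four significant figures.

A synchronous orbit has period T, so by Kepler's third law a = (μT²/4π²)^(1/3).
μT²/4π² = 2.200×10¹² × (1.099×10⁵)² / 39.48 = 6.731×10²⁰ m³.
a = 8.764×10⁶ m = 8763.7 km.
Altitude h = a − R = 8763.7 − 1310 = 7453.7 km.

h_sync ≈ 7454 km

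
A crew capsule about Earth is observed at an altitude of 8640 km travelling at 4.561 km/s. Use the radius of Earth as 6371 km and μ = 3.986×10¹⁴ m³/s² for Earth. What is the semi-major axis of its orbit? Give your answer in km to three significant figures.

r = 6371 + 8640 = 15011 km = 1.501×10⁷ m.
Vis-viva rearranged: 1/a = 2/r − v²/μ = 1.332×10⁻⁷ − 5.219×10⁻⁸ = 8.105×10⁻⁸ m⁻¹.
a = 1.234×10⁷ m = 12339 km.

a ≈ 12300 km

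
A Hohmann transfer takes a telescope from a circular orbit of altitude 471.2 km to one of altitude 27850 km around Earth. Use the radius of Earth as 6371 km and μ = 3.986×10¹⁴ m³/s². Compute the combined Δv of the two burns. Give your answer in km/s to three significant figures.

Δv_total ≈ 3.66 km/s

r₁ = 6371 + 471.2 = 6842.2 km = 6.8422×10⁶ m.
r₂ = 6371 + 27850 = 34221 km = 3.4221×10⁷ m.
Transfer ellipse a_t = (r₁ + r₂)/2 = 2.053×10⁷ m.
At r₁: circular v_c1 = √(μ/r₁) = 7633 m/s; transfer-perigee v_p = √[μ(2/r₁ − 1/a_t)] = 9854 m/s.
Δv₁ = v_p − v_c1 = 2221 m/s.
At r₂: circular v_c2 = √(μ/r₂) = 3413 m/s; transfer-apogee v_a = √[μ(2/r₂ − 1/a_t)] = 1970 m/s.
Δv₂ = v_c2 − v_a = 1443 m/s.
Total Δv = Δv₁ + Δv₂ = 3664 m/s = 3.664 km/s.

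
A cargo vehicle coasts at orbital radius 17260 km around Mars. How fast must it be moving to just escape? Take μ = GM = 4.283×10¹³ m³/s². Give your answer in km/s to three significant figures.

v_esc ≈ 2.23 km/s

r = 17260 km = 1.726×10⁷ m.
Escape speed v_esc = √(2μ/r) = √(2 × 4.283×10¹³ / 1.726×10⁷) = √(4.963×10⁶) = 2228 m/s.
= 2.228 km/s.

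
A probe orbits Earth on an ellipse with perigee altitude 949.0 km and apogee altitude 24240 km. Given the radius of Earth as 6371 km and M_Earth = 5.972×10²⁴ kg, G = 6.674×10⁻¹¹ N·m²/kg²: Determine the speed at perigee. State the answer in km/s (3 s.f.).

μ = GM = 6.674×10⁻¹¹ × 5.972×10²⁴ = 3.986×10¹⁴ m³/s².
r_p = 6371 + 949.0 = 7320.0 km = 7.3200×10⁶ m.
r_a = 6371 + 24240 = 30611 km = 3.0611×10⁷ m.
Semi-major axis a = (r_p + r_a)/2 = 18966 km = 1.897×10⁷ m.
Vis-viva: v² = μ(2/r − 1/a) = 3.986×10¹⁴ × (2.732×10⁻⁷ − 5.273×10⁻⁸) = 8.788×10⁷ m²/s².
v = 9375 m/s = 9.375 km/s.

v ≈ 9.37 km/s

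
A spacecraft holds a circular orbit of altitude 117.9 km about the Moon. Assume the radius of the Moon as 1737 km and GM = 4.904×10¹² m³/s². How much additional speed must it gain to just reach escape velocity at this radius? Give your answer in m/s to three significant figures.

Δv ≈ 674 m/s

r = 1737 + 117.9 = 1854.9 km = 1.8549×10⁶ m.
Circular speed v_c = √(μ/r) = 1626 m/s.
Escape speed v_esc = √(2μ/r) = √2 × v_c = 2299 m/s.
Δv = v_esc − v_c = 673.5 m/s.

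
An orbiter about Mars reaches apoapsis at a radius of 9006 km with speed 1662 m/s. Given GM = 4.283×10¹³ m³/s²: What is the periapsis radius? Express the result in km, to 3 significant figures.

periapsis radius ≈ 3690 km

r_a = 9.006×10⁶ m.
Specific energy ε = v²/2 − μ/r = -3.375×10⁶ J/kg, so a = −μ/(2ε) = 6.346×10⁶ m.
The apsides satisfy r_p + r_a = 2a, so the periapsis radius is 2a − r_a = 3.686×10⁶ m = 3685.9 km.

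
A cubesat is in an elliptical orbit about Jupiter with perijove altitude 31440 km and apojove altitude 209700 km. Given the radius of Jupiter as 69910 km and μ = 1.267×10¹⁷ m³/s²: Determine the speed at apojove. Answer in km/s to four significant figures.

v ≈ 15.53 km/s

r_p = 69910 + 31440 = 101350 km = 1.0135×10⁸ m.
r_a = 69910 + 209700 = 279610 km = 2.7961×10⁸ m.
Semi-major axis a = (r_p + r_a)/2 = 1.9048×10⁵ km = 1.905×10⁸ m.
Vis-viva: v² = μ(2/r − 1/a) = 1.267×10¹⁷ × (7.153×10⁻⁹ − 5.250×10⁻⁹) = 2.411×10⁸ m²/s².
v = 15530 m/s = 15.53 km/s.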